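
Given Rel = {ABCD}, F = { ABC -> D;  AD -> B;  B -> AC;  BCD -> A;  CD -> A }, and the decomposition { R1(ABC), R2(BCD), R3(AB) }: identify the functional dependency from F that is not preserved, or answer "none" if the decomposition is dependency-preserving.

AD -> B

Check AD → B: no single fragment contains all of {ABD}, and the restricted closure of {AD} across the fragments never reaches {B}.
ABC → D is preserved.
B → AC is preserved.
BCD → A is preserved.
CD → A is preserved.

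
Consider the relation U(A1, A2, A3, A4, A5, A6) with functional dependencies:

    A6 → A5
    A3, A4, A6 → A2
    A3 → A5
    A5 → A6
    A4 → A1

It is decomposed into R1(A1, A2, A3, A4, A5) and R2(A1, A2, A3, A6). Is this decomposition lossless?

Yes

Common attributes: R1 ∩ R2 = {A1, A2, A3}.
Closure of {A1, A2, A3}: A3 → A5 applies, adding A5; A5 → A6 applies, adding A6. So (A1, A2, A3)⁺ = {A1, A2, A3, A5, A6}.
This closure contains every attribute of R2, so R1 ∩ R2 → R2. The join is lossless.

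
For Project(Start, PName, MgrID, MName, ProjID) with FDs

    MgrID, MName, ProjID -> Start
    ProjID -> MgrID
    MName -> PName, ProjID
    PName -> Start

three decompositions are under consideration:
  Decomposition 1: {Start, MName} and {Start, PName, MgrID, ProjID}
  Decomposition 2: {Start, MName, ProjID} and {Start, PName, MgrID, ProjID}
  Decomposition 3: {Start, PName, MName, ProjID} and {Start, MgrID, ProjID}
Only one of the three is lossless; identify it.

Decomposition 3

Decomposition 1: common = {Start}, closure = {Start} → lossy.
Decomposition 2: common = {Start, ProjID}, closure = {Start, MgrID, ProjID} → lossy.
Decomposition 3: common = {Start, ProjID}, closure = {Start, MgrID, ProjID} → lossless.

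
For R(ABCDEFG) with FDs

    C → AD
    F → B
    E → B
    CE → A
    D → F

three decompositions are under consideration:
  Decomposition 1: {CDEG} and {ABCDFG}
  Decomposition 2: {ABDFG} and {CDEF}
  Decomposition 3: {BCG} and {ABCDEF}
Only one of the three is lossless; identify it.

Decomposition 1

Decomposition 1: common = {CDG}, closure = {ABCDFG} → lossless.
Decomposition 2: common = {DF}, closure = {BDF} → lossy.
Decomposition 3: common = {BC}, closure = {ABCDF} → lossy.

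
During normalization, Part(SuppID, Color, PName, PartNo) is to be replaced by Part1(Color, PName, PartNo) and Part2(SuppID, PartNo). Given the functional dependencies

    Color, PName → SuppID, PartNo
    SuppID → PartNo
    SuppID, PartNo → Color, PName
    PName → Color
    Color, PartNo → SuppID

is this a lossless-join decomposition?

No

Common attributes: Part1 ∩ Part2 = {PartNo}.
No dependency enlarges {PartNo}, so (PartNo)⁺ = {PartNo}.
The closure contains neither all of Part1 = {Color, PName, PartNo} nor all of Part2 = {SuppID, PartNo}, so the common attributes are not a superkey of either fragment. The join is lossy.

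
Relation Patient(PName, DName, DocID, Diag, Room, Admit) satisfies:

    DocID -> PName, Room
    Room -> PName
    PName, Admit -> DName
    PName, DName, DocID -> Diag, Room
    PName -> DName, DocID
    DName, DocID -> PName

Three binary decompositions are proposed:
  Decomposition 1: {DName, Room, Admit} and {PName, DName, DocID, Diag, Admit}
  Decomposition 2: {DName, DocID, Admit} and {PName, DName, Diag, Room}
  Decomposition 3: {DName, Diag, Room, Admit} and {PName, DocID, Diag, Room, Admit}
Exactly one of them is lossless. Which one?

Decomposition 3

Decomposition 1: common = {DName, Admit}, closure = {DName, Admit} → lossy.
Decomposition 2: common = {DName}, closure = {DName} → lossy.
Decomposition 3: common = {Diag, Room, Admit}, closure = {PName, DName, DocID, Diag, Room, Admit} → lossless.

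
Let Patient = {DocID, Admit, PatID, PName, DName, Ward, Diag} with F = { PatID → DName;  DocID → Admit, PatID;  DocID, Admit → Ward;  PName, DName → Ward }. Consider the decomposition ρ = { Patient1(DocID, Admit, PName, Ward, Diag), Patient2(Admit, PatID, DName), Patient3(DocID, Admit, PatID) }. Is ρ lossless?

Chase test. Columns are DocID, Admit, PatID, PName, DName, Ward, Diag; row i has aⱼ where attribute j ∈ Patienti, else bᵢⱼ.
Initial tableau (one row per fragment):
  row 1: a1 a2 b13 a4 b15 a6 a7
  row 2: b21 a2 a3 b24 a5 b26 b27
  row 3: a1 a2 a3 b34 b35 b36 b37
Rows 2 and 3 agree on PatID; apply PatID→DName and equate their DName entries.
Rows 1 and 3 agree on DocID; apply DocID→Admit, PatID and equate their Admit, PatID entries.
Rows 1 and 3 agree on DocID, Admit; apply DocID, Admit→Ward and equate their Ward entries.
Rows 1 and 2 agree on PatID; apply PatID→DName and equate their DName entries.
Row 1 is now all distinguished symbols — the join is lossless.

Yes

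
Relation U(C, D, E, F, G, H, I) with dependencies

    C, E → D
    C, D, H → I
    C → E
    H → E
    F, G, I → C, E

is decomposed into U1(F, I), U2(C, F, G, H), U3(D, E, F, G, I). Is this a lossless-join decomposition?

No

Chase test. Columns are C, D, E, F, G, H, I; row i has aⱼ where attribute j ∈ Ui, else bᵢⱼ.
Initial tableau (one row per fragment):
  row 1: b11 b12 b13 a4 b15 b16 a7
  row 2: a1 b22 b23 a4 a5 a6 b27
  row 3: b31 a2 a3 a4 a5 b36 a7
No row becomes fully distinguished — the join is lossy.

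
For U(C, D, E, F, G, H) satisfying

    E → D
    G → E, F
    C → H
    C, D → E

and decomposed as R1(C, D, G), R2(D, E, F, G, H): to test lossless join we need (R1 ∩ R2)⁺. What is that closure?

R1 ∩ R2 = {D, G}.
G → E, F applies, adding E, F
Closure: {D, E, F, G}.

D, E, F, G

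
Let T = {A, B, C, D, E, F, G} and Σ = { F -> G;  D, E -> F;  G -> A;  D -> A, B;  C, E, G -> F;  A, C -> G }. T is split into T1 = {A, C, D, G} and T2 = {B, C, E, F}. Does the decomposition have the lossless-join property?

No

Common attributes: T1 ∩ T2 = {C}.
No dependency enlarges {C}, so (C)⁺ = {C}.
The closure contains neither all of T1 = {A, C, D, G} nor all of T2 = {B, C, E, F}, so the common attributes are not a superkey of either fragment. The join is lossy.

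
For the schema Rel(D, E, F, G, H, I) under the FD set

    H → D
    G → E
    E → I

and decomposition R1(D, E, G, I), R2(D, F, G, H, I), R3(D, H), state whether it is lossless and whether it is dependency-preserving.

lossless and dependency-preserving

Lossless test (chase): Rows 1 and 2 agree on G; apply G→E and equate their E entries. Row 2 is now all distinguished symbols — the join is lossless.
Dependency preservation: every FD's attributes lie within a single fragment, so each can be enforced locally — preserved.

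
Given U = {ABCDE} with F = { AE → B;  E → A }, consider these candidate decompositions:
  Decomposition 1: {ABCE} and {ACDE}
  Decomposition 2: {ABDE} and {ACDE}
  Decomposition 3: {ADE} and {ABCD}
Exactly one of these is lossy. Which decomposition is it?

Decomposition 1: common = {ACE}, closure = {ABCE} → lossless.
Decomposition 2: common = {ADE}, closure = {ABDE} → lossless.
Decomposition 3: common = {AD}, closure = {AD} → lossy.

Decomposition 3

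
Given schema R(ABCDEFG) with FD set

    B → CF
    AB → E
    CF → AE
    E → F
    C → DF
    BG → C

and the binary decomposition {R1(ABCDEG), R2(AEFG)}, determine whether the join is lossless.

Yes

Common attributes: R1 ∩ R2 = {AEG}.
Closure of {AEG}: E → F applies, adding F. So (AEG)⁺ = {AEFG}.
This closure contains every attribute of R2, so R1 ∩ R2 → R2. The join is lossless.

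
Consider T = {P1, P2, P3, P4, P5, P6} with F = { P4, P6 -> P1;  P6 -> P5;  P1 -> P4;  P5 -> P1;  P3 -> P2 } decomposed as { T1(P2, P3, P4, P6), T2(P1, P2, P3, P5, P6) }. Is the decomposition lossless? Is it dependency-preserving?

lossless but not dependency-preserving

Lossless test: (P2, P3, P6)⁺ = {P1, P2, P3, P4, P5, P6}, which contains all of one fragment — lossless.
Dependency preservation: the restricted closure of {P1} across the fragments never reaches {P4}, so P1 → P4 cannot be enforced without a join — not preserved.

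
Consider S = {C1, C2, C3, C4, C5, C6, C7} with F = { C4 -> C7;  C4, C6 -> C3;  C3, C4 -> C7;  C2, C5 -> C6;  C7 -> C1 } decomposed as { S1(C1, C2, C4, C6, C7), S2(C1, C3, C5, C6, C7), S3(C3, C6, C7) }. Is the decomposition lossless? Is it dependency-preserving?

lossy and not dependency-preserving

Lossless test (chase): Rows 1 and 3 agree on C7; apply C7→C1 and equate their C1 entries. No row becomes fully distinguished — the join is lossy.
Dependency preservation: the restricted closure of {C4, C6} across the fragments never reaches {C3}, so C4, C6 → C3 cannot be enforced without a join — not preserved.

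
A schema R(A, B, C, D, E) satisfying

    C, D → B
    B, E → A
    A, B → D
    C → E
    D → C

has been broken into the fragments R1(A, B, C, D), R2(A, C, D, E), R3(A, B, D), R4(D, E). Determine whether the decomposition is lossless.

Chase test. Columns are A, B, C, D, E; row i has aⱼ where attribute j ∈ Ri, else bᵢⱼ.
Initial tableau (one row per fragment):
  row 1: a1 a2 a3 a4 b15
  row 2: a1 b22 a3 a4 a5
  row 3: a1 a2 b33 a4 b35
  row 4: b41 b42 b43 a4 a5
Rows 1 and 2 agree on C, D; apply C, D→B and equate their B entries.
Rows 1 and 2 agree on C; apply C→E and equate their E entries.
Rows 1 and 3 agree on D; apply D→C and equate their C entries.
Rows 1 and 4 agree on D; apply D→C and equate their C entries.
Rows 1 and 4 agree on C, D; apply C, D→B and equate their B entries.
Rows 1 and 4 agree on B, E; apply B, E→A and equate their A entries.
Rows 1 and 3 agree on C; apply C→E and equate their E entries.
Row 1 is now all distinguished symbols — the join is lossless.

Yes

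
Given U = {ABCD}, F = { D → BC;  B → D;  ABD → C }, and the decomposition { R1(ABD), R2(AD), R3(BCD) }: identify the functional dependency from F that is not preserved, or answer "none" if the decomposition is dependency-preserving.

none

D → BC lies within R3.
B → D lies within R1.
ABD → C: restricted closure across fragments reaches C.
Every dependency is enforceable on the fragments, so the decomposition is dependency-preserving.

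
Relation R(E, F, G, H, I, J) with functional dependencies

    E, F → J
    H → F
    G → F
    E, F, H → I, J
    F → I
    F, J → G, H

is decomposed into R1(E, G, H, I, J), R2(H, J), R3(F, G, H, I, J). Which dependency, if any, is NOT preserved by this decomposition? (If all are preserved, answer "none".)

Check E, F → J: no single fragment contains all of {E, F, J}, and the restricted closure of {E, F} across the fragments never reaches {J}.
H → F is preserved.
G → F is preserved.
E, F, H → I, J is preserved.
F → I is preserved.
F, J → G, H is preserved.

E, F → J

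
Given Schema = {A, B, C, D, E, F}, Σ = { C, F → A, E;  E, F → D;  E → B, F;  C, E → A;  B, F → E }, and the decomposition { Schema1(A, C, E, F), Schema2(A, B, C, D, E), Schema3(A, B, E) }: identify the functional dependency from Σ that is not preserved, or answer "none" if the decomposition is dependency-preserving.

B, F → E

Check B, F → E: no single fragment contains all of {B, E, F}, and the restricted closure of {B, F} across the fragments never reaches {E}.
C, F → A, E is preserved.
E, F → D is preserved.
E → B, F is preserved.
C, E → A is preserved.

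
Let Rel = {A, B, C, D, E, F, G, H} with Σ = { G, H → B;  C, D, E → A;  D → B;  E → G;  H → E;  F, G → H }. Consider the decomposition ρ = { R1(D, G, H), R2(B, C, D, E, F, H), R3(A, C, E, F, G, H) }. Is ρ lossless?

No

Chase test. Columns are A, B, C, D, E, F, G, H; row i has aⱼ where attribute j ∈ Ri, else bᵢⱼ.
Initial tableau (one row per fragment):
  row 1: b11 b12 b13 a4 b15 b16 a7 a8
  row 2: b21 a2 a3 a4 a5 a6 b27 a8
  row 3: a1 b32 a3 b34 a5 a6 a7 a8
Rows 1 and 3 agree on G, H; apply G, H→B and equate their B entries.
Rows 1 and 2 agree on D; apply D→B and equate their B entries.
Rows 2 and 3 agree on E; apply E→G and equate their G entries.
Rows 1 and 2 agree on H; apply H→E and equate their E entries.
No row becomes fully distinguished — the join is lossy.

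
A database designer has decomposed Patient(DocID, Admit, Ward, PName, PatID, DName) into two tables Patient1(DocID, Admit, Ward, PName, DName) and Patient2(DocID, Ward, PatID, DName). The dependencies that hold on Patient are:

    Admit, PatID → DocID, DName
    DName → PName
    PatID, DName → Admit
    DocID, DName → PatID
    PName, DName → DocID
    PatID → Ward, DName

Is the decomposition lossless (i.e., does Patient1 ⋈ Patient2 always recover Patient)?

Common attributes: Patient1 ∩ Patient2 = {DocID, Ward, DName}.
Closure of {DocID, Ward, DName}: DName → PName applies, adding PName; DocID, DName → PatID applies, adding PatID; PatID, DName → Admit applies, adding Admit. So (DocID, Ward, DName)⁺ = {DocID, Admit, Ward, PName, PatID, DName}.
This closure contains every attribute of Patient1, so Patient1 ∩ Patient2 → Patient1. The join is lossless.

Yes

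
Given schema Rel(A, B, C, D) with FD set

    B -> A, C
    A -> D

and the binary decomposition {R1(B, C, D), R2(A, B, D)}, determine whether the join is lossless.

Common attributes: R1 ∩ R2 = {B, D}.
Closure of {B, D}: B → A, C applies, adding A, C. So (B, D)⁺ = {A, B, C, D}.
This closure contains every attribute of R1, so R1 ∩ R2 → R1. The join is lossless.

Yes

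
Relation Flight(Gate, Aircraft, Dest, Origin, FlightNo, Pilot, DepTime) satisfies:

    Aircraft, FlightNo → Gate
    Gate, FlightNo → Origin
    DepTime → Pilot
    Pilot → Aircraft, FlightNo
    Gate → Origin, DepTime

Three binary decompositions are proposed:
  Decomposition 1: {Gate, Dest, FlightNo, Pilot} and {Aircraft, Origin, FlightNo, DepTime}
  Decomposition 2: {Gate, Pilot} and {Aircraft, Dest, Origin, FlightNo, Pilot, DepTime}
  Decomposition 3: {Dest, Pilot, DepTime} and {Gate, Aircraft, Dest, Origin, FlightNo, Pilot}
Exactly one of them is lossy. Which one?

Decomposition 1: common = {FlightNo}, closure = {FlightNo} → lossy.
Decomposition 2: common = {Pilot}, closure = {Gate, Aircraft, Origin, FlightNo, Pilot, DepTime} → lossless.
Decomposition 3: common = {Dest, Pilot}, closure = {Gate, Aircraft, Dest, Origin, FlightNo, Pilot, DepTime} → lossless.

Decomposition 1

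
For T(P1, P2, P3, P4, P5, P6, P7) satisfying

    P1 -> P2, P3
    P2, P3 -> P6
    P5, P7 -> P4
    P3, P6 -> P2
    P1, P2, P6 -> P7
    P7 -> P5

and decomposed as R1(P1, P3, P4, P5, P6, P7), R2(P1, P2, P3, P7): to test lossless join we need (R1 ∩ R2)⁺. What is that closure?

P1, P2, P3, P4, P5, P6, P7

R1 ∩ R2 = {P1, P3, P7}.
P1 → P2, P3 applies, adding P2
P2, P3 → P6 applies, adding P6
P7 → P5 applies, adding P5
P5, P7 → P4 applies, adding P4
Closure: {P1, P2, P3, P4, P5, P6, P7}.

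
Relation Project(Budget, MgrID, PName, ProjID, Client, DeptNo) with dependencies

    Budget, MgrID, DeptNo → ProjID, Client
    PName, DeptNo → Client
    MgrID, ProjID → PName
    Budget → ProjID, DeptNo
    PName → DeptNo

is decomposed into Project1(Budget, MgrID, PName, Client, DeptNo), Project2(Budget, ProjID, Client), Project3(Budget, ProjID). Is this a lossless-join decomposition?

Yes

Chase test. Columns are Budget, MgrID, PName, ProjID, Client, DeptNo; row i has aⱼ where attribute j ∈ Projecti, else bᵢⱼ.
Initial tableau (one row per fragment):
  row 1: a1 a2 a3 b14 a5 a6
  row 2: a1 b22 b23 a4 a5 b26
  row 3: a1 b32 b33 a4 b35 b36
Rows 1 and 2 agree on Budget; apply Budget→ProjID, DeptNo and equate their ProjID, DeptNo entries.
Rows 1 and 3 agree on Budget; apply Budget→ProjID, DeptNo and equate their ProjID, DeptNo entries.
Row 1 is now all distinguished symbols — the join is lossless.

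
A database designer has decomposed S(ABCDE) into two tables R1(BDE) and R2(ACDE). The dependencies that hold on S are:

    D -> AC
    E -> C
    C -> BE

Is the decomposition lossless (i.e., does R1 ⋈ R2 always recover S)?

Yes

Common attributes: R1 ∩ R2 = {DE}.
Closure of {DE}: D → AC applies, adding AC; C → BE applies, adding B. So (DE)⁺ = {ABCDE}.
This closure contains every attribute of R1, so R1 ∩ R2 → R1. The join is lossless.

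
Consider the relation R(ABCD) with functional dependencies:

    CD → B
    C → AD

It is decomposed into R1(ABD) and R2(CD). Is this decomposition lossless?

Common attributes: R1 ∩ R2 = {D}.
No dependency enlarges {D}, so (D)⁺ = {D}.
The closure contains neither all of R1 = {ABD} nor all of R2 = {CD}, so the common attributes are not a superkey of either fragment. The join is lossy.

No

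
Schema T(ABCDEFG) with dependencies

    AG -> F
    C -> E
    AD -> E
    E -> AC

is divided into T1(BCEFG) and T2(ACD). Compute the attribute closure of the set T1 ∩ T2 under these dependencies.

T1 ∩ T2 = {C}.
C → E applies, adding E
E → AC applies, adding A
Closure: {ACE}.

ACE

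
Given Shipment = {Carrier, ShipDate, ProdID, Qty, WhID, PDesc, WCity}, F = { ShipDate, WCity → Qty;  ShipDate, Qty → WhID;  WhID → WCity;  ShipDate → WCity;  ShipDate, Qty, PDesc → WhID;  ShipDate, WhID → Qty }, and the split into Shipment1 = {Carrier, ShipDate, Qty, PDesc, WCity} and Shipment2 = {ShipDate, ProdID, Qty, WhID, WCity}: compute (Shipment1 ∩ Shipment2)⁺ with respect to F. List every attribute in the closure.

ShipDate, Qty, WhID, WCity

Shipment1 ∩ Shipment2 = {ShipDate, Qty, WCity}.
ShipDate, Qty → WhID applies, adding WhID
Closure: {ShipDate, Qty, WhID, WCity}.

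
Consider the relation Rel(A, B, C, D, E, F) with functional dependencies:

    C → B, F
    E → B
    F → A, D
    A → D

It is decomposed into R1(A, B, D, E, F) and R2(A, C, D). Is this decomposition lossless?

Common attributes: R1 ∩ R2 = {A, D}.
No dependency enlarges {A, D}, so (A, D)⁺ = {A, D}.
The closure contains neither all of R1 = {A, B, D, E, F} nor all of R2 = {A, C, D}, so the common attributes are not a superkey of either fragment. The join is lossy.

No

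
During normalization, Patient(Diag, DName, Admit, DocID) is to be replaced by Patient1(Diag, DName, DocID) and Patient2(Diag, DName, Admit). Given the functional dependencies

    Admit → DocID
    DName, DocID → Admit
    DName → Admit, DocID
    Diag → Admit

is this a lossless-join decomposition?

Yes

Common attributes: Patient1 ∩ Patient2 = {Diag, DName}.
Closure of {Diag, DName}: DName → Admit, DocID applies, adding Admit, DocID. So (Diag, DName)⁺ = {Diag, DName, Admit, DocID}.
This closure contains every attribute of Patient1, so Patient1 ∩ Patient2 → Patient1. The join is lossless.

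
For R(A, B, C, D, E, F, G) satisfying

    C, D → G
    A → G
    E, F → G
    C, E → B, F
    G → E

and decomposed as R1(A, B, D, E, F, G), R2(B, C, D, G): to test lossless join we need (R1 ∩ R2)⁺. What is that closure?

B, D, E, G

R1 ∩ R2 = {B, D, G}.
G → E applies, adding E
Closure: {B, D, E, G}.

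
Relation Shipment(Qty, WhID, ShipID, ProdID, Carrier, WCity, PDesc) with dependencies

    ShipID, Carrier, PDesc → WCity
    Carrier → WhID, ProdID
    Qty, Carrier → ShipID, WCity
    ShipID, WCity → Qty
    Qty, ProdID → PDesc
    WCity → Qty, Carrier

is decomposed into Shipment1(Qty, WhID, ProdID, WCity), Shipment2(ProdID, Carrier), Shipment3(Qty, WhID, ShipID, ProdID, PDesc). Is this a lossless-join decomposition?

No

Chase test. Columns are Qty, WhID, ShipID, ProdID, Carrier, WCity, PDesc; row i has aⱼ where attribute j ∈ Shipmenti, else bᵢⱼ.
Initial tableau (one row per fragment):
  row 1: a1 a2 b13 a4 b15 a6 b17
  row 2: b21 b22 b23 a4 a5 b26 b27
  row 3: a1 a2 a3 a4 b35 b36 a7
Rows 1 and 3 agree on Qty, ProdID; apply Qty, ProdID→PDesc and equate their PDesc entries.
No row becomes fully distinguished — the join is lossy.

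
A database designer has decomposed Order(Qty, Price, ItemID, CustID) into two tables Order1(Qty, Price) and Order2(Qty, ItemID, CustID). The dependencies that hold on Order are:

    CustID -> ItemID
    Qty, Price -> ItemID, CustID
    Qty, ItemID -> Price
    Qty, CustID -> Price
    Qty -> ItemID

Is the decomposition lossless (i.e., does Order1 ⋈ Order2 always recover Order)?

Common attributes: Order1 ∩ Order2 = {Qty}.
Closure of {Qty}: Qty → ItemID applies, adding ItemID; Qty, ItemID → Price applies, adding Price; Qty, Price → ItemID, CustID applies, adding CustID. So (Qty)⁺ = {Qty, Price, ItemID, CustID}.
This closure contains every attribute of Order1, so Order1 ∩ Order2 → Order1. The join is lossless.

Yes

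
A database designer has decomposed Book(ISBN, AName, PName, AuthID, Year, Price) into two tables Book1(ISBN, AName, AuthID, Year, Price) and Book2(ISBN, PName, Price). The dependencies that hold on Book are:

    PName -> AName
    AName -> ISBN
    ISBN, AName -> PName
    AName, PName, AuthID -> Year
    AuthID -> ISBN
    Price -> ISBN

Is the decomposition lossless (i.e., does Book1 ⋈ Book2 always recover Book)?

No

Common attributes: Book1 ∩ Book2 = {ISBN, Price}.
No dependency enlarges {ISBN, Price}, so (ISBN, Price)⁺ = {ISBN, Price}.
The closure contains neither all of Book1 = {ISBN, AName, AuthID, Year, Price} nor all of Book2 = {ISBN, PName, Price}, so the common attributes are not a superkey of either fragment. The join is lossy.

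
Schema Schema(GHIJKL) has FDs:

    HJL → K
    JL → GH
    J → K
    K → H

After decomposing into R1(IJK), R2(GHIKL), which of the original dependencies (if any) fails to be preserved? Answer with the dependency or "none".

JL → GH

Check JL → GH: no single fragment contains all of {GHJL}, and the restricted closure of {JL} across the fragments never reaches {GH}.
HJL → K is preserved.
J → K is preserved.
K → H is preserved.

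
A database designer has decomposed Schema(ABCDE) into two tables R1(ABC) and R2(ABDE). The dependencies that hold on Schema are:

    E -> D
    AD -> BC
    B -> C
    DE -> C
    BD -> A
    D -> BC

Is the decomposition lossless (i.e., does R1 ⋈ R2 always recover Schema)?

Common attributes: R1 ∩ R2 = {AB}.
Closure of {AB}: B → C applies, adding C. So (AB)⁺ = {ABC}.
This closure contains every attribute of R1, so R1 ∩ R2 → R1. The join is lossless.

Yes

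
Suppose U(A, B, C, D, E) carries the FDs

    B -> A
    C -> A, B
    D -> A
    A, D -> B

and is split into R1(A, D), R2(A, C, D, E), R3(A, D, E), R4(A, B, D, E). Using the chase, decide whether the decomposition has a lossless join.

Yes

Chase test. Columns are A, B, C, D, E; row i has aⱼ where attribute j ∈ Ri, else bᵢⱼ.
Initial tableau (one row per fragment):
  row 1: a1 b12 b13 a4 b15
  row 2: a1 b22 a3 a4 a5
  row 3: a1 b32 b33 a4 a5
  row 4: a1 a2 b43 a4 a5
Rows 1 and 2 agree on A, D; apply A, D→B and equate their B entries.
Rows 1 and 3 agree on A, D; apply A, D→B and equate their B entries.
Rows 1 and 4 agree on A, D; apply A, D→B and equate their B entries.
Row 2 is now all distinguished symbols — the join is lossless.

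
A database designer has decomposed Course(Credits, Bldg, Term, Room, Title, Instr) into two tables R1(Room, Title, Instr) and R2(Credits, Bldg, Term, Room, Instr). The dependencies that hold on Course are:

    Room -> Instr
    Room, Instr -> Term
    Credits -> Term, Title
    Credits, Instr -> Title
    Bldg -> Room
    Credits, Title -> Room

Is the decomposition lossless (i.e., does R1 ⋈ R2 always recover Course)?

No

Common attributes: R1 ∩ R2 = {Room, Instr}.
Closure of {Room, Instr}: Room, Instr → Term applies, adding Term. So (Room, Instr)⁺ = {Term, Room, Instr}.
The closure contains neither all of R1 = {Room, Title, Instr} nor all of R2 = {Credits, Bldg, Term, Room, Instr}, so the common attributes are not a superkey of either fragment. The join is lossy.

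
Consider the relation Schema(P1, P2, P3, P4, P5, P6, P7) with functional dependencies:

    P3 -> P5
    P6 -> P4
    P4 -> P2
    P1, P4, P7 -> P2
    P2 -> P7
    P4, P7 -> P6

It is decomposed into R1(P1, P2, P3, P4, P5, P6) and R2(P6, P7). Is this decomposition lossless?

Common attributes: R1 ∩ R2 = {P6}.
Closure of {P6}: P6 → P4 applies, adding P4; P4 → P2 applies, adding P2; P2 → P7 applies, adding P7. So (P6)⁺ = {P2, P4, P6, P7}.
This closure contains every attribute of R2, so R1 ∩ R2 → R2. The join is lossless.

Yes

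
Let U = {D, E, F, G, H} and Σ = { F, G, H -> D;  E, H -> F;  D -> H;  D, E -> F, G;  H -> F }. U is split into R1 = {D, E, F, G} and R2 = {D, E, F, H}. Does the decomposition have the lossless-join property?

Yes

Common attributes: R1 ∩ R2 = {D, E, F}.
Closure of {D, E, F}: D → H applies, adding H; D, E → F, G applies, adding G. So (D, E, F)⁺ = {D, E, F, G, H}.
This closure contains every attribute of R1, so R1 ∩ R2 → R1. The join is lossless.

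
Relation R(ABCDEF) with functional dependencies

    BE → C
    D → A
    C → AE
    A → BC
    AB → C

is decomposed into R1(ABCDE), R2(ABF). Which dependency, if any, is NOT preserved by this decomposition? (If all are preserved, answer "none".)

none

BE → C lies within R1.
D → A lies within R1.
C → AE lies within R1.
A → BC lies within R1.
AB → C lies within R1.
Every dependency is enforceable on the fragments, so the decomposition is dependency-preserving.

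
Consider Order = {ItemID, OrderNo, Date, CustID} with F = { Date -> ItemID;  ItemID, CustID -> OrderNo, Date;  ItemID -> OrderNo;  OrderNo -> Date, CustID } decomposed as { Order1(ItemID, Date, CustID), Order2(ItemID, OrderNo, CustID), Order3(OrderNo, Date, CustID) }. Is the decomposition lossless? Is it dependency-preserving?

Lossless test (chase): Rows 1 and 3 agree on Date; apply Date→ItemID and equate their ItemID entries. Rows 1 and 2 agree on ItemID, CustID; apply ItemID, CustID→OrderNo, Date and equate their OrderNo, Date entries. Row 1 is now all distinguished symbols — the join is lossless.
Dependency preservation: ItemID, CustID → OrderNo, Date is not contained in any single fragment, but the restricted closure of its left-hand side across the fragments still reaches the right-hand side; the remaining FDs each lie inside some fragment. All dependencies are preserved.

lossless and dependency-preserving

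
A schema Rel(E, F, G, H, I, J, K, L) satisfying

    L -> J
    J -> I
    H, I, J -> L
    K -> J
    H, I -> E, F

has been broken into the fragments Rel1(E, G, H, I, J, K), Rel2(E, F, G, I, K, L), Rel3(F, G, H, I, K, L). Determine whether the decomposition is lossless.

Chase test. Columns are E, F, G, H, I, J, K, L; row i has aⱼ where attribute j ∈ Reli, else bᵢⱼ.
Initial tableau (one row per fragment):
  row 1: a1 b12 a3 a4 a5 a6 a7 b18
  row 2: a1 a2 a3 b24 a5 b26 a7 a8
  row 3: b31 a2 a3 a4 a5 b36 a7 a8
Rows 2 and 3 agree on L; apply L→J and equate their J entries.
Rows 1 and 2 agree on K; apply K→J and equate their J entries.
Rows 1 and 3 agree on H, I; apply H, I→E, F and equate their E, F entries.
Rows 1 and 3 agree on H, I, J; apply H, I, J→L and equate their L entries.
Row 1 is now all distinguished symbols — the join is lossless.

Yes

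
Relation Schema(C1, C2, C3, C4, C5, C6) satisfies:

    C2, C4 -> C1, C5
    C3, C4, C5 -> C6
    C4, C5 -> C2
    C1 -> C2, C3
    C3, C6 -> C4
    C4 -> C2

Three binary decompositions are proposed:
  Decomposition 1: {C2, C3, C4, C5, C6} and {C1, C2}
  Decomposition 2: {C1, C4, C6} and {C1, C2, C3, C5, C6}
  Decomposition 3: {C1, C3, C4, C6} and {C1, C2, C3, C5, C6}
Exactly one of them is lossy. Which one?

Decomposition 1: common = {C2}, closure = {C2} → lossy.
Decomposition 2: common = {C1, C6}, closure = {C1, C2, C3, C4, C5, C6} → lossless.
Decomposition 3: common = {C1, C3, C6}, closure = {C1, C2, C3, C4, C5, C6} → lossless.

Decomposition 1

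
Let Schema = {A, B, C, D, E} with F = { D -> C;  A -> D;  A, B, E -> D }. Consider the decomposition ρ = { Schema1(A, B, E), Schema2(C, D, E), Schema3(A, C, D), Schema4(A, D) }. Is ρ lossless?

Chase test. Columns are A, B, C, D, E; row i has aⱼ where attribute j ∈ Schemai, else bᵢⱼ.
Initial tableau (one row per fragment):
  row 1: a1 a2 b13 b14 a5
  row 2: b21 b22 a3 a4 a5
  row 3: a1 b32 a3 a4 b35
  row 4: a1 b42 b43 a4 b45
Rows 2 and 4 agree on D; apply D→C and equate their C entries.
Rows 1 and 3 agree on A; apply A→D and equate their D entries.
Rows 1 and 2 agree on D; apply D→C and equate their C entries.
Row 1 is now all distinguished symbols — the join is lossless.

Yes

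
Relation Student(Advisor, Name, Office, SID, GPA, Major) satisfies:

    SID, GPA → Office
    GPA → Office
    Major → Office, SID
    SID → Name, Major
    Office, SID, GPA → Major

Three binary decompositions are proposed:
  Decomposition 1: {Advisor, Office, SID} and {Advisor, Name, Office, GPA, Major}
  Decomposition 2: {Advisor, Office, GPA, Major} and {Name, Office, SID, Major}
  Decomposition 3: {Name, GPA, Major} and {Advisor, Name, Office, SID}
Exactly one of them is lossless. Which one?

Decomposition 1: common = {Advisor, Office}, closure = {Advisor, Office} → lossy.
Decomposition 2: common = {Office, Major}, closure = {Name, Office, SID, Major} → lossless.
Decomposition 3: common = {Name}, closure = {Name} → lossy.

Decomposition 2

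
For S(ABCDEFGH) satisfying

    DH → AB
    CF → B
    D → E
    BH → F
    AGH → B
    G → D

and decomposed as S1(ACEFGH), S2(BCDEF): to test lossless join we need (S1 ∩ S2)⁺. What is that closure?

BCEF

S1 ∩ S2 = {CEF}.
CF → B applies, adding B
Closure: {BCEF}.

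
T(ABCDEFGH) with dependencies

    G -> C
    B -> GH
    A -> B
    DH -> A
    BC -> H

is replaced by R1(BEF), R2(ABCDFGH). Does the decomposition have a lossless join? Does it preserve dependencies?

lossy but dependency-preserving

Lossless test: (BF)⁺ = {BCFGH}, which is a superkey of neither fragment — lossy.
Dependency preservation: every FD's attributes lie within a single fragment, so each can be enforced locally — preserved.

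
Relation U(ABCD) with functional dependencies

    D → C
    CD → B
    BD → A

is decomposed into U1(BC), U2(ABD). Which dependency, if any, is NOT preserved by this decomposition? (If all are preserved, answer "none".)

Check D → C: no single fragment contains all of {CD}, and the restricted closure of {D} across the fragments never reaches {C}.
CD → B is preserved.
BD → A is preserved.

D → C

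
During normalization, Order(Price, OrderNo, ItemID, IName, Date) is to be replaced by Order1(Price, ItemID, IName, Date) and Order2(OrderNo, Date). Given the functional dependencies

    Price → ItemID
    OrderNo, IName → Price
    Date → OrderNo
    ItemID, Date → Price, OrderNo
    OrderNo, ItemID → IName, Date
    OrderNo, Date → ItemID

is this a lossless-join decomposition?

Common attributes: Order1 ∩ Order2 = {Date}.
Closure of {Date}: Date → OrderNo applies, adding OrderNo; OrderNo, Date → ItemID applies, adding ItemID; ItemID, Date → Price, OrderNo applies, adding Price; OrderNo, ItemID → IName, Date applies, adding IName. So (Date)⁺ = {Price, OrderNo, ItemID, IName, Date}.
This closure contains every attribute of Order1, so Order1 ∩ Order2 → Order1. The join is lossless.

Yes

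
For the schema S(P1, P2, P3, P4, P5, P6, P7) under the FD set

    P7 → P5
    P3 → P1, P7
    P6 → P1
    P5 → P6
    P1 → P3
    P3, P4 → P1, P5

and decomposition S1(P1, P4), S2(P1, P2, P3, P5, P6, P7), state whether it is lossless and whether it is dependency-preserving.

lossy but dependency-preserving

Lossless test: (P1)⁺ = {P1, P3, P5, P6, P7}, which is a superkey of neither fragment — lossy.
Dependency preservation: P3, P4 → P1, P5 is not contained in any single fragment, but the restricted closure of its left-hand side across the fragments still reaches the right-hand side; the remaining FDs each lie inside some fragment. All dependencies are preserved.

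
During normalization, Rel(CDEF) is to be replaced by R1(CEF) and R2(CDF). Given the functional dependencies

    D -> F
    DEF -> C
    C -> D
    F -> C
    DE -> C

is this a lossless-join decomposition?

Yes

Common attributes: R1 ∩ R2 = {CF}.
Closure of {CF}: C → D applies, adding D. So (CF)⁺ = {CDF}.
This closure contains every attribute of R2, so R1 ∩ R2 → R2. The join is lossless.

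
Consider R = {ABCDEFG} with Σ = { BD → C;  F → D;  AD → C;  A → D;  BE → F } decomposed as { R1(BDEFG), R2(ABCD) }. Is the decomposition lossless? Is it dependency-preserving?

Lossless test: (BD)⁺ = {BCD}, which is a superkey of neither fragment — lossy.
Dependency preservation: every FD's attributes lie within a single fragment, so each can be enforced locally — preserved.

lossy but dependency-preserving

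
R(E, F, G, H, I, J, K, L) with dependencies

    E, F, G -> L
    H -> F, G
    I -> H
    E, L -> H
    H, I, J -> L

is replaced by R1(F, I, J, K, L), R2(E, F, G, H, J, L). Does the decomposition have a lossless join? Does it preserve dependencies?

Lossless test: (F, J, L)⁺ = {F, J, L}, which is a superkey of neither fragment — lossy.
Dependency preservation: the restricted closure of {I} across the fragments never reaches {H}, so I → H cannot be enforced without a join — not preserved.

lossy and not dependency-preserving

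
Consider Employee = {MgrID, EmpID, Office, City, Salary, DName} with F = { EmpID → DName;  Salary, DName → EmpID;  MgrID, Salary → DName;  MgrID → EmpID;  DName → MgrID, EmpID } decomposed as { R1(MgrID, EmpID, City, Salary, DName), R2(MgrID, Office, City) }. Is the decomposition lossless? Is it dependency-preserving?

lossy but dependency-preserving

Lossless test: (MgrID, City)⁺ = {MgrID, EmpID, City, DName}, which is a superkey of neither fragment — lossy.
Dependency preservation: every FD's attributes lie within a single fragment, so each can be enforced locally — preserved.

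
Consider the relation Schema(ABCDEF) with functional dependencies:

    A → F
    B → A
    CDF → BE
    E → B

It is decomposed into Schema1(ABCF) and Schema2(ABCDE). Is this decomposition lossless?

Common attributes: Schema1 ∩ Schema2 = {ABC}.
Closure of {ABC}: A → F applies, adding F. So (ABC)⁺ = {ABCF}.
This closure contains every attribute of Schema1, so Schema1 ∩ Schema2 → Schema1. The join is lossless.

Yes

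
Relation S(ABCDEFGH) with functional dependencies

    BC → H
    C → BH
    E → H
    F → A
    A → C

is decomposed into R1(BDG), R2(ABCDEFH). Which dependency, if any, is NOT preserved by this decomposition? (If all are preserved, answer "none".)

none

BC → H lies within R2.
C → BH lies within R2.
E → H lies within R2.
F → A lies within R2.
A → C lies within R2.
Every dependency is enforceable on the fragments, so the decomposition is dependency-preserving.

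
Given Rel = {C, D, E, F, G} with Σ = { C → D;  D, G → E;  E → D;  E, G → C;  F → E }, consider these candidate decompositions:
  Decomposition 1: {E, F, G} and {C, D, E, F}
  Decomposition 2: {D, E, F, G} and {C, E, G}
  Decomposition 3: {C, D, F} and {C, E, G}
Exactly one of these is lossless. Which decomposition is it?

Decomposition 1: common = {E, F}, closure = {D, E, F} → lossy.
Decomposition 2: common = {E, G}, closure = {C, D, E, G} → lossless.
Decomposition 3: common = {C}, closure = {C, D} → lossy.

Decomposition 2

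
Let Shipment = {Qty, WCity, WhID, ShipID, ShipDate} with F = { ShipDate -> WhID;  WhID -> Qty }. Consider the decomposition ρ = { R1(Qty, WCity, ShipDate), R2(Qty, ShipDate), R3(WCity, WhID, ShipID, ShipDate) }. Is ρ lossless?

Chase test. Columns are Qty, WCity, WhID, ShipID, ShipDate; row i has aⱼ where attribute j ∈ Ri, else bᵢⱼ.
Initial tableau (one row per fragment):
  row 1: a1 a2 b13 b14 a5
  row 2: a1 b22 b23 b24 a5
  row 3: b31 a2 a3 a4 a5
Rows 1 and 2 agree on ShipDate; apply ShipDate→WhID and equate their WhID entries.
Rows 1 and 3 agree on ShipDate; apply ShipDate→WhID and equate their WhID entries.
Rows 1 and 3 agree on WhID; apply WhID→Qty and equate their Qty entries.
Row 3 is now all distinguished symbols — the join is lossless.

Yes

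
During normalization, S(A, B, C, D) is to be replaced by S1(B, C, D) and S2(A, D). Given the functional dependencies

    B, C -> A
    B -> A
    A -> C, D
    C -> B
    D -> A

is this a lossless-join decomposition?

Common attributes: S1 ∩ S2 = {D}.
Closure of {D}: D → A applies, adding A; A → C, D applies, adding C; C → B applies, adding B. So (D)⁺ = {A, B, C, D}.
This closure contains every attribute of S1, so S1 ∩ S2 → S1. The join is lossless.

Yes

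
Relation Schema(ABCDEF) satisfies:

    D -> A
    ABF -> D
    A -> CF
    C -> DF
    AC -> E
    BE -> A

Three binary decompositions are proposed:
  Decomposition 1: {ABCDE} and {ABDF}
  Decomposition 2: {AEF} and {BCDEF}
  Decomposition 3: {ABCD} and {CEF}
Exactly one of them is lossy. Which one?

Decomposition 1: common = {ABD}, closure = {ABCDEF} → lossless.
Decomposition 2: common = {EF}, closure = {EF} → lossy.
Decomposition 3: common = {C}, closure = {ACDEF} → lossless.

Decomposition 2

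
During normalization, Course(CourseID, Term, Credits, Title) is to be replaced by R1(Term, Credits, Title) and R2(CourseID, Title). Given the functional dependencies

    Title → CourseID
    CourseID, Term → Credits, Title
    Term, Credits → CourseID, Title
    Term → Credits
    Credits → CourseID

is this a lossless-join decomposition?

Yes

Common attributes: R1 ∩ R2 = {Title}.
Closure of {Title}: Title → CourseID applies, adding CourseID. So (Title)⁺ = {CourseID, Title}.
This closure contains every attribute of R2, so R1 ∩ R2 → R2. The join is lossless.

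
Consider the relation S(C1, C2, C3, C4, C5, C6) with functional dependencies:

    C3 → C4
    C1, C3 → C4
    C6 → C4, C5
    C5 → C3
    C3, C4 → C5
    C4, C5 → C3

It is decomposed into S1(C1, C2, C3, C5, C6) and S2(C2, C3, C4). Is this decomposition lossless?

Yes

Common attributes: S1 ∩ S2 = {C2, C3}.
Closure of {C2, C3}: C3 → C4 applies, adding C4; C3, C4 → C5 applies, adding C5. So (C2, C3)⁺ = {C2, C3, C4, C5}.
This closure contains every attribute of S2, so S1 ∩ S2 → S2. The join is lossless.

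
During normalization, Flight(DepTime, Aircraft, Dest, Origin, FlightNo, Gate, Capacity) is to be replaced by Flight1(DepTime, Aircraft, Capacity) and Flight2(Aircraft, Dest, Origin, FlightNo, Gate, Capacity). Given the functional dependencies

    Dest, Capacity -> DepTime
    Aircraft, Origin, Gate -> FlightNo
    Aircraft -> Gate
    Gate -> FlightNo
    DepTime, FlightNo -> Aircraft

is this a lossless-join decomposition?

Common attributes: Flight1 ∩ Flight2 = {Aircraft, Capacity}.
Closure of {Aircraft, Capacity}: Aircraft → Gate applies, adding Gate; Gate → FlightNo applies, adding FlightNo. So (Aircraft, Capacity)⁺ = {Aircraft, FlightNo, Gate, Capacity}.
The closure contains neither all of Flight1 = {DepTime, Aircraft, Capacity} nor all of Flight2 = {Aircraft, Dest, Origin, FlightNo, Gate, Capacity}, so the common attributes are not a superkey of either fragment. The join is lossy.

No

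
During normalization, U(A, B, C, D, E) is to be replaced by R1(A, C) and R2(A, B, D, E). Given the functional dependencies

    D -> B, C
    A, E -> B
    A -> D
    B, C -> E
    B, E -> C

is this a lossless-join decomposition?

Yes

Common attributes: R1 ∩ R2 = {A}.
Closure of {A}: A → D applies, adding D; D → B, C applies, adding B, C; B, C → E applies, adding E. So (A)⁺ = {A, B, C, D, E}.
This closure contains every attribute of R1, so R1 ∩ R2 → R1. The join is lossless.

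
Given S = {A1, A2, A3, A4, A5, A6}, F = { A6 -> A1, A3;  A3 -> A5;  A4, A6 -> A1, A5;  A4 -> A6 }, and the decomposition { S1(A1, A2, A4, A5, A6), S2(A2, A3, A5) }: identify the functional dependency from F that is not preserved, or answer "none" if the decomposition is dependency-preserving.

A6 -> A1, A3

Check A6 → A1, A3: no single fragment contains all of {A1, A3, A6}, and the restricted closure of {A6} across the fragments never reaches {A1, A3}.
A3 → A5 is preserved.
A4, A6 → A1, A5 is preserved.
A4 → A6 is preserved.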